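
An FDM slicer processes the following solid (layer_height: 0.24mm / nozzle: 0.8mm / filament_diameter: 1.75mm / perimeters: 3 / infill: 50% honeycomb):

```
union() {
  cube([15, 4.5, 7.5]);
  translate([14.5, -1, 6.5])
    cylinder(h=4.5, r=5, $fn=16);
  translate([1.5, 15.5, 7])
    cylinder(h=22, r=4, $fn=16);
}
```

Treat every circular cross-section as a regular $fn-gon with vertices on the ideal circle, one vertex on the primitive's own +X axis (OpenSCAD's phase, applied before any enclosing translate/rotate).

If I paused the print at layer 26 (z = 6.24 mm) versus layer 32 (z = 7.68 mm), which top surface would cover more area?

layer 32 (z = 7.68 mm)

Layer 26 (z = 6.24): the cube (footprint 15×4.5) is included at this height (area 67.50 mm²); the cylinder at (14.5, -1) is not intersected at this z (z outside [6.5, 11]); the cylinder at (1.5, 15.5) is not intersected at this z (z outside [7, 29]); Taking the union: only the 15×4.5 cube is present, so the union is just that shape — area = 67.50 mm². So its area = 67.50 mm². Layer 32 (z = 7.68): the cube is not intersected at this z (z outside [0, 7.5]); the r=5 cylinder at (14.5, -1) contributes a regular 16-gon of circumradius 5 (area = (16/2)·5.000²·sin(360°/16) = 76.54 mm²); the r=4 cylinder at (1.5, 15.5) contributes a regular 16-gon of circumradius 4 (area = (16/2)·4.000²·sin(360°/16) = 48.98 mm²); Taking the union: the 2 present regions are separate (no shared area or edge), so areas and boundary lengths simply add and each stays a separate island — area = 125.52 mm². So its area = 125.52 mm². Layer 32 is larger (125.52 vs 67.50 mm²).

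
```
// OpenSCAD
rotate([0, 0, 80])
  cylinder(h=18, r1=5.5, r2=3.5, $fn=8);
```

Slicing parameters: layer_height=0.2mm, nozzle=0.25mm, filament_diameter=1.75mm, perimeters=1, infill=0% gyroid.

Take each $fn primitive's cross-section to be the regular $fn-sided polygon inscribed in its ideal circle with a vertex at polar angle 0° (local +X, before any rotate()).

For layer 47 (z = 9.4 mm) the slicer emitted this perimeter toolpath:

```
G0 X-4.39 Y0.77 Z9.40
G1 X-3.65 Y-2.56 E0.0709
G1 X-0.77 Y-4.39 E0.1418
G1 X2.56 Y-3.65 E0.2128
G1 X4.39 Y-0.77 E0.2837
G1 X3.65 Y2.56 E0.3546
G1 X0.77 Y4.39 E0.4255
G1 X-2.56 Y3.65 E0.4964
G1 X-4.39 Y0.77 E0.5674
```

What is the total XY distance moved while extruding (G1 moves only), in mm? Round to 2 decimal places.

Sum the Euclidean lengths of each G1 segment: total = 27.29 mm.

27.29 mm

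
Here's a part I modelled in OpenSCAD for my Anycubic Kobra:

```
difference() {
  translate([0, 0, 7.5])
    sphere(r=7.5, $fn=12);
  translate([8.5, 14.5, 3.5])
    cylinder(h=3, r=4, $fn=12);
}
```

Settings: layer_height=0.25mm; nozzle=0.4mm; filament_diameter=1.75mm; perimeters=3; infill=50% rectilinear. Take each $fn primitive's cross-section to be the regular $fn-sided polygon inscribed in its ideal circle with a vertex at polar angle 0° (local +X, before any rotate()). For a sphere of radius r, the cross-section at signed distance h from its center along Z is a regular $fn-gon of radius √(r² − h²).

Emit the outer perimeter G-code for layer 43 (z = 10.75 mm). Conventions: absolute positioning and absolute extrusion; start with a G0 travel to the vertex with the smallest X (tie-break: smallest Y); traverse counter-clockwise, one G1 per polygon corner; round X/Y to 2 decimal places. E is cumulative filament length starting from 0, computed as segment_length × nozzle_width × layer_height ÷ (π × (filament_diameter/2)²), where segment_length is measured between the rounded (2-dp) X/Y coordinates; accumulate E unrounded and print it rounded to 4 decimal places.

G0 X-6.76 Y0.00 Z10.75
G1 X-5.85 Y-3.38 E0.1455
G1 X-3.38 Y-5.85 E0.2908
G1 X0.00 Y-6.76 E0.4363
G1 X3.38 Y-5.85 E0.5818
G1 X5.85 Y-3.38 E0.7270
G1 X6.76 Y0.00 E0.8726
G1 X5.85 Y3.38 E1.0181
G1 X3.38 Y5.85 E1.1633
G1 X0.00 Y6.76 E1.3088
G1 X-3.38 Y5.85 E1.4544
G1 X-5.85 Y3.38 E1.5996
G1 X-6.76 Y0.00 E1.7451

At z = 10.75 mm: the r=7.5 sphere contributes a regular 12-gon of circumradius √(7.5²−3.25²) = 6.759; the cylinder at (8.5, 14.5) is not intersected at this z (z outside [3.5, 6.5]); Subtracting the remaining from the first: none of the subtracted shapes is present at this height, so the r=7.5 sphere is unchanged — 1 connected region. The outline is a single polygon with 12 vertices. Extrusion per mm of travel: 0.4 × 0.25 / (π × 0.875²) = 0.041575. Accumulating E over each segment gives final E = 1.7451.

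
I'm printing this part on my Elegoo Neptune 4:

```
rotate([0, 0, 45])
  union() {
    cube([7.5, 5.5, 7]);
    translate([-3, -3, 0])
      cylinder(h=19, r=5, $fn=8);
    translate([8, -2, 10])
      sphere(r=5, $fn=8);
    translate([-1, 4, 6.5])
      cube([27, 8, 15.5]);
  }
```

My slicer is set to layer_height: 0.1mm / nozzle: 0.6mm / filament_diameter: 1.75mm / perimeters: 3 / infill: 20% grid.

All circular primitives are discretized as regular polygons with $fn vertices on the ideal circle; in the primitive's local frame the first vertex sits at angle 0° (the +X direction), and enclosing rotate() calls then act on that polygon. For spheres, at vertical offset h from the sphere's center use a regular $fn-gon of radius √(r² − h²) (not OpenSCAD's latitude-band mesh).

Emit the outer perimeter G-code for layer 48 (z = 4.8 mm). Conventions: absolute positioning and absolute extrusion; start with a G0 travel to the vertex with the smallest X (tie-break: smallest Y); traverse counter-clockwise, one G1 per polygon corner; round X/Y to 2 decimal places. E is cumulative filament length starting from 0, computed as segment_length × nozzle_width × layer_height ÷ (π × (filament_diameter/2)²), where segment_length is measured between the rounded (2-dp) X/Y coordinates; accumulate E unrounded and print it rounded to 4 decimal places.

At z = 4.8 mm: the cube is present — its section is the full 7.5×5.5 rectangle; the r=5 cylinder at (-3, -3) gives a regular 8-gon of circumradius 5 (constant along its height); the sphere at (8, -2) is not intersected at this z (|z−center|=5.200 > r=5); the cube at (-1, 4) is not intersected at this z (z outside [6.5, 22]); Taking the union: the regions partially overlap (shared area 0.41 mm²), so overlapping operands fuse into one piece — 1 connected region; (whole slice rotated 45° about Z — lengths, areas and connectivity unchanged). The outline is a single polygon with 12 vertices. Extrusion per mm of travel: 0.6 × 0.1 / (π × 0.875²) = 0.024945. Accumulating E over each segment gives final E = 1.3451.

G0 X-5.00 Y-4.24 Z4.80
G1 X-3.54 Y-7.78 E0.0955
G1 X0.00 Y-9.24 E0.1910
G1 X3.54 Y-7.78 E0.2866
G1 X5.00 Y-4.24 E0.3821
G1 X3.54 Y-0.71 E0.4774
G1 X0.54 Y0.54 E0.5584
G1 X5.30 Y5.30 E0.7264
G1 X1.41 Y9.19 E0.8636
G1 X-3.89 Y3.89 E1.0506
G1 X-0.54 Y0.54 E1.1688
G1 X-3.54 Y-0.71 E1.2498
G1 X-5.00 Y-4.24 E1.3451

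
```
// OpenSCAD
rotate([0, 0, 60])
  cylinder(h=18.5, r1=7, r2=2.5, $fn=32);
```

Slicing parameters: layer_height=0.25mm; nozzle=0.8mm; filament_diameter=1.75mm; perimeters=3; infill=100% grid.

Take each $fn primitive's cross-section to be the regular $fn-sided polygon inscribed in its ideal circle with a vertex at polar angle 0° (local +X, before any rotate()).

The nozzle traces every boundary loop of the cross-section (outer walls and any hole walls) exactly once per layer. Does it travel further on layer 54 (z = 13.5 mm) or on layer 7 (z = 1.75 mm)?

layer 7 (z = 1.75 mm)

Layer 54 (z = 13.5): the cone (r1=7→r2=2.5) has section circumradius 3.716 here — a regular 32-gon (perimeter = 2·32·3.716·sin(180°/32) = 23.31 mm); (rotated 60° about Z; rotation is an isometry so areas/perimeters/island counts are preserved). So its perimeter = 23.31 mm. Layer 7 (z = 1.75): the cone contributes a regular 32-gon of circumradius 6.574 (interpolated between r1=7 and r2=2.5 at t=0.095) (perimeter = 2·32·6.574·sin(180°/32) = 41.24 mm); (whole slice rotated 60° about Z — lengths, areas and connectivity unchanged). So its perimeter = 41.24 mm. Layer 7 is larger (41.24 vs 23.31 mm).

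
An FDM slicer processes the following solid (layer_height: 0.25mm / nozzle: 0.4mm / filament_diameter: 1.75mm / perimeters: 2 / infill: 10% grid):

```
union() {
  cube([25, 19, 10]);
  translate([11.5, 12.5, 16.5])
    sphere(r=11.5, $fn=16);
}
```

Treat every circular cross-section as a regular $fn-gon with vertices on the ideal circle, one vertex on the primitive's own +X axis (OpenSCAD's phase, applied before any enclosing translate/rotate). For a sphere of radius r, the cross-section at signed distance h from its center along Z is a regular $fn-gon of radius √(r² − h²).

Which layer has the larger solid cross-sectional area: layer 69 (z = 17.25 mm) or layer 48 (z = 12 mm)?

Layer 69 (z = 17.25): the cube is not intersected at this z (z outside [0, 10]); the sphere at (11.5, 12.5): section is a regular 16-gon, circumradius = √(r²−h²) = √(11.5²−0.75²) = 11.476 (area = (16/2)·11.476²·sin(360°/16) = 403.16 mm²); Taking the union: only the r=11.5 sphere at (11.5, 12.5) is present, so the union is just that shape — area = 403.16 mm². So its area = 403.16 mm². Layer 48 (z = 12): the cube does not reach this height (z outside [0, 10]); the sphere at (11.5, 12.5): section is a regular 16-gon, circumradius = √(r²−h²) = √(11.5²−4.5²) = 10.583 (area = (16/2)·10.583²·sin(360°/16) = 342.88 mm²); Merging all regions: only the r=11.5 sphere at (11.5, 12.5) is present, so the union is just that shape — area = 342.88 mm². So its area = 342.88 mm². Layer 69 is larger (403.16 vs 342.88 mm²).

layer 69 (z = 17.25 mm)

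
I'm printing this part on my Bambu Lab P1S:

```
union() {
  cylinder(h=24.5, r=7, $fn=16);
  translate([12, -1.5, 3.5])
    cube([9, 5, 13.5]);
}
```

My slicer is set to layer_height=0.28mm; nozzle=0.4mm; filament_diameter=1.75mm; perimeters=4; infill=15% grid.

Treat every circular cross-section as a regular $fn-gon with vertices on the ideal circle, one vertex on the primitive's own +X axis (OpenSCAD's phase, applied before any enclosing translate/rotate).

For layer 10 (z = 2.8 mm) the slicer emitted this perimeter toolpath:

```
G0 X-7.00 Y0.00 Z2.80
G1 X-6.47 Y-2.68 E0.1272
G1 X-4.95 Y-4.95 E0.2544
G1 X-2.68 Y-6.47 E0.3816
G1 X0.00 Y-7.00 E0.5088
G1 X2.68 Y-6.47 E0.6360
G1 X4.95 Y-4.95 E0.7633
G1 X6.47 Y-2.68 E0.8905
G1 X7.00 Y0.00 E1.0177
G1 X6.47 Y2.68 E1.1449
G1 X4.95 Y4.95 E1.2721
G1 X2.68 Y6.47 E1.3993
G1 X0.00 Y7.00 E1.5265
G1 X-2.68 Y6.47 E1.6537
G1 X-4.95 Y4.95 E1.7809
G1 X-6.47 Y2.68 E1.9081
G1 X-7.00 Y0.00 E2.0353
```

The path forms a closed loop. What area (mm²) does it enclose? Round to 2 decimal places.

Apply the shoelace formula to the sequence of (X, Y) vertices; enclosed area = 150.08 mm².

150.08 mm²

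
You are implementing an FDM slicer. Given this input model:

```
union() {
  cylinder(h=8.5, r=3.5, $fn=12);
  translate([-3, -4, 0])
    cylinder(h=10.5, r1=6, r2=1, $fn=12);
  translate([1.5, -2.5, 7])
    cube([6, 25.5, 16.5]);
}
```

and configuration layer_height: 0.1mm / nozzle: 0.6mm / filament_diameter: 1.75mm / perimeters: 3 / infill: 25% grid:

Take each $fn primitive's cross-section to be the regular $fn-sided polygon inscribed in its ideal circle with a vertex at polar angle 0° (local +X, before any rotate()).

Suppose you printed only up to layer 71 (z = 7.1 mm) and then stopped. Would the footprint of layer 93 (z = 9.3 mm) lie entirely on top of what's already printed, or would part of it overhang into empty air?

Compare the two slices. At z = 7.1: the r=3.5 cylinder contributes a regular 12-gon of circumradius 3.5 (area = (12/2)·3.500²·sin(360°/12) = 36.75 mm²); the cone at (-3, -4): at t=0.676 of its height the radius interpolates to r₁+(r₂−r₁)t = 2.619, giving a regular 12-gon of that circumradius (area = (12/2)·2.619²·sin(360°/12) = 20.58 mm²); the 6×25.5 cube at (1.5, -2.5) contributes its full rectangle (area 153.00 mm²); Merging all regions: the regions partially overlap — summed areas 210.33 mm² minus the doubly-counted overlap 10.35 mm² gives 199.98 mm² — area = 199.98 mm². At z = 9.3: the cylinder is not intersected at this z (z outside [0, 8.5]); the cone at (-3, -4) (r1=6→r2=1) has section circumradius 1.571 here — a regular 12-gon (area = (12/2)·1.571²·sin(360°/12) = 7.41 mm²); the cube at (1.5, -2.5) (footprint 6×25.5) is included at this height (area 153.00 mm²); Combining (union): the 2 present regions are separate (no shared area or edge), so areas and boundary lengths simply add and each stays a separate island — area = 160.41 mm². Checking containment: the cross-section at z = 9.3 is a subset of the cross-section at z = 7.1.

entirely on top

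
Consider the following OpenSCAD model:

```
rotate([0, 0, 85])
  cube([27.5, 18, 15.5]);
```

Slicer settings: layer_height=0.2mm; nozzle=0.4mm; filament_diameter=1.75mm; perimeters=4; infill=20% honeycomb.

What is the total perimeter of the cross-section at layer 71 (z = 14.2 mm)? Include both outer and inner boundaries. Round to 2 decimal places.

At z = 14.2 mm: the cube (footprint 27.5×18) is included at this height (perimeter 91.00 mm); (rotated 85° about Z; rotation is an isometry so areas/perimeters/island counts are preserved). Overall, the cross-section is a single solid region. Total boundary length (outer) = 91.00 mm.

91.00 mm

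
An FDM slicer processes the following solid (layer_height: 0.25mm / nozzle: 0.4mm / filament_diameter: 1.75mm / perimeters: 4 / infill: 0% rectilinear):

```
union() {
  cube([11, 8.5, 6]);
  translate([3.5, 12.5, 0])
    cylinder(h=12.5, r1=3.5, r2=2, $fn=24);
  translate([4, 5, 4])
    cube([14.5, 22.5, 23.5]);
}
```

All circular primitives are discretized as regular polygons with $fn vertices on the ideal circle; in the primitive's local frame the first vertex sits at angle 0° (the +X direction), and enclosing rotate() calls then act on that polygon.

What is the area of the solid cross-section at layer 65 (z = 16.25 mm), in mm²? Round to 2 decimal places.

At z = 16.25 mm: the cube is absent (z outside [0, 6]); the cone at (3.5, 12.5) is absent (z outside [0, 12.5]); the 14.5×22.5 cube at (4, 5) contributes its full rectangle (area 326.25 mm²); Taking the union: only the 14.5×22.5 cube at (4, 5) is present, so the union is just that shape — area = 326.25 mm². Overall, the cross-section is a single solid region. Net area = 326.25 mm².

326.25 mm²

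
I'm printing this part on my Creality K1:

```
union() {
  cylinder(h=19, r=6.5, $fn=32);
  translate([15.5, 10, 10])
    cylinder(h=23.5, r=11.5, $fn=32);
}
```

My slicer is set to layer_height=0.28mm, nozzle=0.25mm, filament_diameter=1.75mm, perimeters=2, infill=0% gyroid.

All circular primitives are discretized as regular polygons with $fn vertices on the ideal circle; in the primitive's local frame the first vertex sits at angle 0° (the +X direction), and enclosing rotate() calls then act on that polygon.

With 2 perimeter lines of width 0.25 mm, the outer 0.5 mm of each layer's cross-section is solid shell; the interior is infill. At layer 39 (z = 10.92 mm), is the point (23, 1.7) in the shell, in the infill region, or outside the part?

shell

At z = 10.92 mm: the r=6.5 cylinder contributes a regular 32-gon of circumradius 6.5; the r=11.5 cylinder at (15.5, 10) gives a regular 32-gon of circumradius 11.5 (constant along its height); Combining (union): the 2 present regions are separate (no shared area or edge), so areas and boundary lengths simply add and each stays a separate island — 2 connected regions. Overall, the cross-section has 2 separate islands. The nearest boundary edge runs (23.63, 1.87)→(21.89, 0.44); distance from the point to it = 0.27 mm. (Shell/infill is judged within the island containing the point — the largest one.) The point is inside the cross-section, 0.27 mm from the nearest boundary — within the 0.5 mm shell band (2 × 0.25).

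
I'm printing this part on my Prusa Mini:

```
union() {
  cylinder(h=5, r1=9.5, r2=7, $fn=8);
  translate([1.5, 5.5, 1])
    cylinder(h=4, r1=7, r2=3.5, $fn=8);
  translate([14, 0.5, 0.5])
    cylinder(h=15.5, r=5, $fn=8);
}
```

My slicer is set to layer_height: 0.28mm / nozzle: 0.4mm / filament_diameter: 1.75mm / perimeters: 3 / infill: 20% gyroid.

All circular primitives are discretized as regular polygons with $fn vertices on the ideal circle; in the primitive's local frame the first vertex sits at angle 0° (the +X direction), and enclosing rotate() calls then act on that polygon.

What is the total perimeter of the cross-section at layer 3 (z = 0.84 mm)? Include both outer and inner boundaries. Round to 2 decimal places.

At z = 0.84 mm: the cone contributes a regular 8-gon of circumradius 9.080 (interpolated between r1=9.5 and r2=7 at t=0.168) (perimeter = 2·8·9.080·sin(180°/8) = 55.60 mm); the cone at (1.5, 5.5) is absent (z outside [1, 5]); the r=5 cylinder at (14, 0.5) gives a regular 8-gon of circumradius 5 (constant along its height) (perimeter = 2·8·5.000·sin(180°/8) = 30.61 mm); Taking the union: the 2 present regions are separate (no shared area or edge), so areas and boundary lengths simply add and each stays a separate island — boundary = 86.21 mm. Overall, the cross-section has 2 separate islands. Total boundary length (outer) = 86.21 mm.

86.21 mm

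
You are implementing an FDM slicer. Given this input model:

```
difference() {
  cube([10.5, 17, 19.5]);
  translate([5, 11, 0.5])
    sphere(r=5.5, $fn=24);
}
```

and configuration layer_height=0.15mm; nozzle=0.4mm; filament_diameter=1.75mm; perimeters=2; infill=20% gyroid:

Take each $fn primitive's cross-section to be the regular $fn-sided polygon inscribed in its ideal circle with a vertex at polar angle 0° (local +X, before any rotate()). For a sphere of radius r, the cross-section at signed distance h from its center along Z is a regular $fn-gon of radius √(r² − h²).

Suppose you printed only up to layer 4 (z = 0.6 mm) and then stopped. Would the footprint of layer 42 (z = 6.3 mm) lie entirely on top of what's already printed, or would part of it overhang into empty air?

part overhangs

Compare the two slices. At z = 0.6: the cube is present — its section is the full 10.5×17 rectangle (area 178.50 mm²); the sphere at (5, 11): section is a regular 24-gon, circumradius = √(r²−h²) = √(5.5²−0.1²) = 5.499 (area = (24/2)·5.499²·sin(360°/24) = 93.92 mm²); Taking the first minus the rest: starting from the 10.5×17 cube (178.50 mm²), the r=5.5 sphere at (5, 11) partially overlaps it — only the 92.53 mm² overlap (of its 93.92 mm²) is removed, clipping the outline — area = 85.97 mm². At z = 6.3: the 10.5×17 cube contributes its full rectangle (area 178.50 mm²); the sphere at (5, 11) does not reach this height (|z−center|=5.800 > r=5.5); After the difference (first − rest): none of the subtracted shapes is present at this height, so the 10.5×17 cube is unchanged — area = 178.50 mm². Checking containment: at z = 6.3 the cross-section extends beyond the z = 0.6 cross-section by about 92.53 mm².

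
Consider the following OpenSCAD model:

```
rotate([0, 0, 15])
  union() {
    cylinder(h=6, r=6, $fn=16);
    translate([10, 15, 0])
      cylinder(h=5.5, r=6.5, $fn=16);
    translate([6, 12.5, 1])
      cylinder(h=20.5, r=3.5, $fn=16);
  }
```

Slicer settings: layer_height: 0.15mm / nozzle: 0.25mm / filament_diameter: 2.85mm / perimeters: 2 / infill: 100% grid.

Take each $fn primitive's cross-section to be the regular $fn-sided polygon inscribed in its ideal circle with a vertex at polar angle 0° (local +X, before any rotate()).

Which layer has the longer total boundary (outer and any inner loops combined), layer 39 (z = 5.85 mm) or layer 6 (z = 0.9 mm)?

Layer 39 (z = 5.85): the r=6 cylinder contributes a regular 16-gon of circumradius 6 (perimeter = 2·16·6.000·sin(180°/16) = 37.46 mm); the cylinder at (10, 15) is not intersected at this z (z outside [0, 5.5]); the r=3.5 cylinder at (6, 12.5) gives a regular 16-gon of circumradius 3.5 (constant along its height) (perimeter = 2·16·3.500·sin(180°/16) = 21.85 mm); Taking the union: the 2 present regions are separate (no shared area or edge), so areas and boundary lengths simply add and each stays a separate island — boundary = 59.31 mm; (rotated 15° about Z; rotation is an isometry so areas/perimeters/island counts are preserved). So its perimeter = 59.31 mm. Layer 6 (z = 0.9): the r=6 cylinder contributes a regular 16-gon of circumradius 6 (perimeter = 2·16·6.000·sin(180°/16) = 37.46 mm); the cylinder at (10, 15): section is a regular 16-gon, circumradius r=6.5 (perimeter = 2·16·6.500·sin(180°/16) = 40.58 mm); the cylinder at (6, 12.5) does not reach this height (z outside [1, 21.5]); Combining (union): the 2 present regions are separate (no shared area or edge), so areas and boundary lengths simply add and each stays a separate island — boundary = 78.04 mm; (rotated 15° about Z; rotation is an isometry so areas/perimeters/island counts are preserved). So its perimeter = 78.04 mm. Layer 6 is larger (78.04 vs 59.31 mm).

layer 6 (z = 0.9 mm)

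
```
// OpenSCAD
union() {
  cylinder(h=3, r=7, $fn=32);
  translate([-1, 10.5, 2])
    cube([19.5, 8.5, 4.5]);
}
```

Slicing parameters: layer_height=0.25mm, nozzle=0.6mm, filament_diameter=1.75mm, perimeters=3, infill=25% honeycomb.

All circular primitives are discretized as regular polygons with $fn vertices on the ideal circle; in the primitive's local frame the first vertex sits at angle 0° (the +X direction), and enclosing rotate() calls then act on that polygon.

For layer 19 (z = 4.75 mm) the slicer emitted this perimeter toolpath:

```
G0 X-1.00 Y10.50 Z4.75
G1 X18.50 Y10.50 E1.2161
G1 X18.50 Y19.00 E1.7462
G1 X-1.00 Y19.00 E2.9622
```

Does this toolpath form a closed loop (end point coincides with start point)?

no

Start point (G0): (-1.00, 10.50). End point (last G1): the path does not return to the start — open.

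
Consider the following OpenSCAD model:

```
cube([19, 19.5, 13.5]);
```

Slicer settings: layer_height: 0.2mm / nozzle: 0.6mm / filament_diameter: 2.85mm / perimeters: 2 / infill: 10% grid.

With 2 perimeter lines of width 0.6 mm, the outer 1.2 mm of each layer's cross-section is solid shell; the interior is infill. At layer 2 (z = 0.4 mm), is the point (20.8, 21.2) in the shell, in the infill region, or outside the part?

At z = 0.4 mm: the cube is present — its section is the full 19×19.5 rectangle. Overall, the cross-section is a single solid region. The nearest boundary edge runs (19.00, 0.00)→(19.00, 19.50); distance from the point to it = 2.48 mm. The point is not inside any of the regions above, so it lies outside the cross-section (2.48 mm from the nearest boundary).

outside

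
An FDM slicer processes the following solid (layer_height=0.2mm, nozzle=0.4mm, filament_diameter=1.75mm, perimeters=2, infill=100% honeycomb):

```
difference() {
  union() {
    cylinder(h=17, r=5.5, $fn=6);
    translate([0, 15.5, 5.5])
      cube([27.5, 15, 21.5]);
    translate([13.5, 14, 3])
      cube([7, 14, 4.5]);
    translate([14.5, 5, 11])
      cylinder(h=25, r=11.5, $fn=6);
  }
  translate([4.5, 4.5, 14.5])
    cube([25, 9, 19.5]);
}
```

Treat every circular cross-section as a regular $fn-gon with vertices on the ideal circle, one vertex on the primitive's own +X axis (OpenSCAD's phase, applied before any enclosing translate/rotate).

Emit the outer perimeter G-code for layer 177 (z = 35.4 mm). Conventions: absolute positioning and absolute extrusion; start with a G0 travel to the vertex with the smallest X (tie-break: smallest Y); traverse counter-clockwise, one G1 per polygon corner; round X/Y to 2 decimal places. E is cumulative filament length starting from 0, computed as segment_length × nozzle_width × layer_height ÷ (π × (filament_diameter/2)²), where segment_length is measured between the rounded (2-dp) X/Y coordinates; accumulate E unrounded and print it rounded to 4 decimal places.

At z = 35.4 mm: the cylinder is not intersected at this z (z outside [0, 17]); the cube at (0, 15.5) does not reach this height (z outside [5.5, 27]); the cube at (13.5, 14) does not reach this height (z outside [3, 7.5]); the cylinder at (14.5, 5): section is a regular 6-gon, circumradius r=11.5; Combining (union): only the r=11.5 cylinder at (14.5, 5) is present, so the union is just that shape — 1 connected region; the cube at (4.5, 4.5) is not intersected at this z (z outside [14.5, 34]); Taking the first minus the rest: none of the subtracted shapes is present at this height, so the result so far is unchanged — 1 connected region. The outline is a single polygon with 6 vertices. Extrusion per mm of travel: 0.4 × 0.2 / (π × 0.875²) = 0.033260. Accumulating E over each segment gives final E = 2.2950.

G0 X3.00 Y5.00 Z35.40
G1 X8.75 Y-4.96 E0.3825
G1 X20.25 Y-4.96 E0.7650
G1 X26.00 Y5.00 E1.1475
G1 X20.25 Y14.96 E1.5300
G1 X8.75 Y14.96 E1.9125
G1 X3.00 Y5.00 E2.2950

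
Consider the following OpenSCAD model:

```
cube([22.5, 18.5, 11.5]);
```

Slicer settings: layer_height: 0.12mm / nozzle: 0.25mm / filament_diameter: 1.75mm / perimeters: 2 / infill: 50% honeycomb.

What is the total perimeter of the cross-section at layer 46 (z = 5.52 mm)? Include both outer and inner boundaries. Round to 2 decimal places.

At z = 5.52 mm: the 22.5×18.5 cube contributes its full rectangle (perimeter 82.00 mm). Overall, the cross-section is a single solid region. Total boundary length (outer) = 82.00 mm.

82.00 mm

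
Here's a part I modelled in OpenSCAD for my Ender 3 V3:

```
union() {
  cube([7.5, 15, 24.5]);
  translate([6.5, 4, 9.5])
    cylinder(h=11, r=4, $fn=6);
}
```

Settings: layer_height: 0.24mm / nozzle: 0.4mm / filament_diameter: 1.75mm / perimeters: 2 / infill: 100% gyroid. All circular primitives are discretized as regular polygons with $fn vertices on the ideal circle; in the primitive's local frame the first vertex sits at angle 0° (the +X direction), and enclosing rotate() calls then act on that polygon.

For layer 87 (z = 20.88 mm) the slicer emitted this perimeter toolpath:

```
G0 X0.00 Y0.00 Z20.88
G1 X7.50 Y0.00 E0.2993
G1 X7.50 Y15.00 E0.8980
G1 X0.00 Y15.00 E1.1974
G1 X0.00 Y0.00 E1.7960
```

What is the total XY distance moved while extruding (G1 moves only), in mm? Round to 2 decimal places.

Sum the Euclidean lengths of each G1 segment: total = 45.00 mm.

45.00 mm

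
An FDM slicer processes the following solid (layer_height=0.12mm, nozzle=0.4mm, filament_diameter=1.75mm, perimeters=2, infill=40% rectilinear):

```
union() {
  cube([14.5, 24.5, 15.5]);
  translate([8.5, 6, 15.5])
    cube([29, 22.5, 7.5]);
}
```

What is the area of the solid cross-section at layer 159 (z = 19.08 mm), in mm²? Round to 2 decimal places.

At z = 19.08 mm: the cube is not intersected at this z (z outside [0, 15.5]); the cube at (8.5, 6) is present — its section is the full 29×22.5 rectangle (area 652.50 mm²); Combining (union): only the 29×22.5 cube at (8.5, 6) is present, so the union is just that shape — area = 652.50 mm². Overall, the cross-section is a single solid region. Net area = 652.50 mm².

652.50 mm²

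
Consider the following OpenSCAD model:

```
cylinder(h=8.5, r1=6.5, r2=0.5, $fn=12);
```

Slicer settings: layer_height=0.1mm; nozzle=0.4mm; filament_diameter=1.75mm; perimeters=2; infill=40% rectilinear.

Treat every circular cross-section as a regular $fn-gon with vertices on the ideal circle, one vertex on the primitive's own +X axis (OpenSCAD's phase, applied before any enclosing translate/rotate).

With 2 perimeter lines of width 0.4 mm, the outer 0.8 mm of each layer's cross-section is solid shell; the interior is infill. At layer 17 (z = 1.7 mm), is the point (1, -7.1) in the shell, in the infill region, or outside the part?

outside

At z = 1.7 mm: the cone: at t=0.200 of its height the radius interpolates to r₁+(r₂−r₁)t = 5.300, giving a regular 12-gon of that circumradius. Overall, the cross-section is a single solid region. The nearest boundary edge runs (-0.00, -5.30)→(2.65, -4.59); distance from the point to it = 2.00 mm. The point is not inside any of the regions above, so it lies outside the cross-section (2.00 mm from the nearest boundary).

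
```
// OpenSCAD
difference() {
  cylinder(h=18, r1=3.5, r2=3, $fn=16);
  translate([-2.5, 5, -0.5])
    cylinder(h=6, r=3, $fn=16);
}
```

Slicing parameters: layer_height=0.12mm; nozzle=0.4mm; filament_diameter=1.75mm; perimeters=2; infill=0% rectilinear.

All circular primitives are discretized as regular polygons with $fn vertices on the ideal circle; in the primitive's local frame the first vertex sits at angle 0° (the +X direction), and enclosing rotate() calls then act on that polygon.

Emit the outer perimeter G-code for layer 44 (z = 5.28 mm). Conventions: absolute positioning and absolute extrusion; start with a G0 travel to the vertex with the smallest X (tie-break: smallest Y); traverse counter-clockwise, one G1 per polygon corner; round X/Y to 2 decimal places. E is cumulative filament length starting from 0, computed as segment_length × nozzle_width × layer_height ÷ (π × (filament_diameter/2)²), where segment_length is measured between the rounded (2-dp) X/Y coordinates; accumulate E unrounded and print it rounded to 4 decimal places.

G0 X-3.35 Y0.00 Z5.28
G1 X-3.10 Y-1.28 E0.0260
G1 X-2.37 Y-2.37 E0.0522
G1 X-1.28 Y-3.10 E0.0784
G1 X0.00 Y-3.35 E0.1044
G1 X1.28 Y-3.10 E0.1304
G1 X2.37 Y-2.37 E0.1566
G1 X3.10 Y-1.28 E0.1828
G1 X3.35 Y0.00 E0.2088
G1 X3.10 Y1.28 E0.2349
G1 X2.37 Y2.37 E0.2610
G1 X1.28 Y3.10 E0.2872
G1 X0.00 Y3.35 E0.3132
G1 X-0.07 Y3.34 E0.3146
G1 X-0.38 Y2.88 E0.3257
G1 X-1.35 Y2.23 E0.3490
G1 X-2.50 Y2.00 E0.3724
G1 X-2.61 Y2.02 E0.3747
G1 X-3.10 Y1.28 E0.3924
G1 X-3.35 Y0.00 E0.4184

At z = 5.28 mm: the cone: at t=0.293 of its height the radius interpolates to r₁+(r₂−r₁)t = 3.353, giving a regular 16-gon of that circumradius; the r=3 cylinder at (-2.5, 5) contributes a regular 16-gon of circumradius 3; Taking the first minus the rest: starting from the cone, the r=3 cylinder at (-2.5, 5) partially overlaps it — only the 1.31 mm² overlap (of its 27.55 mm²) is removed, clipping the outline — 1 connected region. The outline is a single polygon with 19 vertices. Extrusion per mm of travel: 0.4 × 0.12 / (π × 0.875²) = 0.019956. Accumulating E over each segment gives final E = 0.4184.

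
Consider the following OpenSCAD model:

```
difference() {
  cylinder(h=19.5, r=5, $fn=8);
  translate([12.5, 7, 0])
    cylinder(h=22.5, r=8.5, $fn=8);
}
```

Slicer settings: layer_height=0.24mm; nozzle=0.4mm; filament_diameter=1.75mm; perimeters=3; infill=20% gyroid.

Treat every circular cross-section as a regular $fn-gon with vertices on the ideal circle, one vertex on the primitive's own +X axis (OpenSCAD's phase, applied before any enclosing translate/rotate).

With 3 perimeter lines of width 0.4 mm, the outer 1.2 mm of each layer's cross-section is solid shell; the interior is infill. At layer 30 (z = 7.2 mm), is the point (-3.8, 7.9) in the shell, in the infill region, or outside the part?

At z = 7.2 mm: the r=5 cylinder contributes a regular 8-gon of circumradius 5; the r=8.5 cylinder at (12.5, 7) contributes a regular 8-gon of circumradius 8.5; Subtracting the remaining from the first: starting from the r=5 cylinder, the r=8.5 cylinder at (12.5, 7) misses the remaining region (no effect) — 1 connected region. Overall, the cross-section is a single solid region. The nearest boundary edge runs (-3.54, 3.54)→(0.00, 5.00); distance from the point to it = 4.13 mm. The point is not inside any of the regions above, so it lies outside the cross-section (4.13 mm from the nearest boundary).

outside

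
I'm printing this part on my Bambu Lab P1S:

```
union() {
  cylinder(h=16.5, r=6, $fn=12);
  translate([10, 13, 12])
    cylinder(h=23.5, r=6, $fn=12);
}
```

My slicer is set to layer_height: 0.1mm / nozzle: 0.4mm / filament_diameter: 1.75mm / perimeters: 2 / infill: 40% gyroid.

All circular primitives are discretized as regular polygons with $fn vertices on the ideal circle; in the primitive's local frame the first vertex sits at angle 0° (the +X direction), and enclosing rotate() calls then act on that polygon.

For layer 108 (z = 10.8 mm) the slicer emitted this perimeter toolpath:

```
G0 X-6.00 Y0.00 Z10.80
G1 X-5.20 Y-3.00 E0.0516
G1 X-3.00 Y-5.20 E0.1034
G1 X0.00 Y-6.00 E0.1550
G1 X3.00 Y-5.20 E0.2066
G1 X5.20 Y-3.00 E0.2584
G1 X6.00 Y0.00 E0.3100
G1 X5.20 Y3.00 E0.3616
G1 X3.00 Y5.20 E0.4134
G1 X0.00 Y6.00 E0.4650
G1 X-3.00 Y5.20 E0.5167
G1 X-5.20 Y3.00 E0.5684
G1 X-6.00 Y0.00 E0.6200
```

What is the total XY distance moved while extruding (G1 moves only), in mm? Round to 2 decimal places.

37.28 mm

Sum the Euclidean lengths of each G1 segment: total = 37.28 mm.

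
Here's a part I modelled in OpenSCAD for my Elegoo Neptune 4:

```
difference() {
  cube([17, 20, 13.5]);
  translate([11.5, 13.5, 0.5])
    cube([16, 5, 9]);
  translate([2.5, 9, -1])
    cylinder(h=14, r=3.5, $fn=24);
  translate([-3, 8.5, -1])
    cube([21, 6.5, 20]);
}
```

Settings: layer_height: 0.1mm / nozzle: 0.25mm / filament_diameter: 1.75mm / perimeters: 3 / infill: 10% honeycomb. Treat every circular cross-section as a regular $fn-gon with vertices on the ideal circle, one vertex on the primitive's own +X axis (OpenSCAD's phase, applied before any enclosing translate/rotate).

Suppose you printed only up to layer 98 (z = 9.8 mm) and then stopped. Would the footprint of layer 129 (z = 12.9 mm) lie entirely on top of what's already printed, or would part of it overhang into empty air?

Compare the two slices. At z = 9.8: the cube (footprint 17×20) is included at this height (area 340.00 mm²); the cube at (11.5, 13.5) is absent (z outside [0.5, 9.5]); the cylinder at (2.5, 9): section is a regular 24-gon, circumradius r=3.5 (area = (24/2)·3.500²·sin(360°/24) = 38.05 mm²); the 21×6.5 cube at (-3, 8.5) contributes its full rectangle (area 136.50 mm²); Subtracting the remaining from the first: starting from the 17×20 cube (340.00 mm²), the r=3.5 cylinder at (2.5, 9) partially overlaps it — only the 34.78 mm² overlap (of its 38.05 mm²) is removed, clipping the outline; the 21×6.5 cube at (-3, 8.5) partially overlaps it — only the 90.12 mm² overlap (of its 136.50 mm²) is removed, clipping the outline — area = 215.09 mm². At z = 12.9: the 17×20 cube contributes its full rectangle (area 340.00 mm²); the cube at (11.5, 13.5) is not intersected at this z (z outside [0.5, 9.5]); the r=3.5 cylinder at (2.5, 9) gives a regular 24-gon of circumradius 3.5 (constant along its height) (area = (24/2)·3.500²·sin(360°/24) = 38.05 mm²); the cube at (-3, 8.5) is present — its section is the full 21×6.5 rectangle (area 136.50 mm²); After the difference (first − rest): starting from the 17×20 cube (340.00 mm²), the r=3.5 cylinder at (2.5, 9) partially overlaps it — only the 34.78 mm² overlap (of its 38.05 mm²) is removed, clipping the outline; the 21×6.5 cube at (-3, 8.5) partially overlaps it — only the 90.12 mm² overlap (of its 136.50 mm²) is removed, clipping the outline — area = 215.09 mm². Checking containment: the cross-section at z = 12.9 is a subset of the cross-section at z = 9.8.

entirely on top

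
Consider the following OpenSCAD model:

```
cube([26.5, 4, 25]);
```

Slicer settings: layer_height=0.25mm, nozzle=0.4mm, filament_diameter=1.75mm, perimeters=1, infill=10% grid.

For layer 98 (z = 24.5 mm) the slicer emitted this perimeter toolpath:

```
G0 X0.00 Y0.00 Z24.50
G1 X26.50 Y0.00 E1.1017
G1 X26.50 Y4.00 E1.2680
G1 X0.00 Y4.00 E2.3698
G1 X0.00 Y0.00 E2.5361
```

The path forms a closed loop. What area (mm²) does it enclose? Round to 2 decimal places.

Apply the shoelace formula to the sequence of (X, Y) vertices; enclosed area = 106.00 mm².

106.00 mm²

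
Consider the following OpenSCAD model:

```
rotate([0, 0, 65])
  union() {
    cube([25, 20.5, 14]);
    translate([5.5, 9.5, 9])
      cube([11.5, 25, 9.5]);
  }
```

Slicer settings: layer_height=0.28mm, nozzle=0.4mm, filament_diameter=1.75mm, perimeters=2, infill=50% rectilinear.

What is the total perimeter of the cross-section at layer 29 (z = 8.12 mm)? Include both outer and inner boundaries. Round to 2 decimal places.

At z = 8.12 mm: the cube (footprint 25×20.5) is included at this height (perimeter 91.00 mm); the cube at (5.5, 9.5) does not reach this height (z outside [9, 18.5]); Taking the union: only the 25×20.5 cube is present, so the union is just that shape — boundary = 91.00 mm; (rotated 65° about Z; rotation is an isometry so areas/perimeters/island counts are preserved). Overall, the cross-section is a single solid region. Total boundary length (outer) = 91.00 mm.

91.00 mm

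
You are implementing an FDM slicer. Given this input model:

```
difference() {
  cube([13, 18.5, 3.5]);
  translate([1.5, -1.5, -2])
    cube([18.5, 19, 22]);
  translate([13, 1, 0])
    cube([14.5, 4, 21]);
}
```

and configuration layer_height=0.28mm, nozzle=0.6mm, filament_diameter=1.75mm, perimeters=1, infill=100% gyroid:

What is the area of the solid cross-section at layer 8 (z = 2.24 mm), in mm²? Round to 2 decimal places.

39.25 mm²

At z = 2.24 mm: the 13×18.5 cube contributes its full rectangle (area 240.50 mm²); the 18.5×19 cube at (1.5, -1.5) contributes its full rectangle (area 351.50 mm²); the cube at (13, 1) is present — its section is the full 14.5×4 rectangle (area 58.00 mm²); After the difference (first − rest): starting from the 13×18.5 cube (240.50 mm²), the 18.5×19 cube at (1.5, -1.5) partially overlaps it — only the 201.25 mm² overlap (of its 351.50 mm²) is removed, clipping the outline; the 14.5×4 cube at (13, 1) misses the remaining region (no effect) — area = 39.25 mm². Overall, the cross-section is a single solid region. Net area = 39.25 mm².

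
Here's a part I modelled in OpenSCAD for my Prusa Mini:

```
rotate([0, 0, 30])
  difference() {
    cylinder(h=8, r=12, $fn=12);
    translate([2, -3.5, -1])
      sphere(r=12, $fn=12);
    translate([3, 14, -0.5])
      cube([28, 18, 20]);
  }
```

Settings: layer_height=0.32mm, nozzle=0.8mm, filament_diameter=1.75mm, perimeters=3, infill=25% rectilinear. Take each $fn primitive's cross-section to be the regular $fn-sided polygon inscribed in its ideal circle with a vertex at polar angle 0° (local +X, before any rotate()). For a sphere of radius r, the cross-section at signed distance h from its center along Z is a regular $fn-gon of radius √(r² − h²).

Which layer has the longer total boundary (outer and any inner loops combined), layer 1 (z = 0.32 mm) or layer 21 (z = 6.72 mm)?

layer 21 (z = 6.72 mm)

Layer 1 (z = 0.32): the r=12 cylinder gives a regular 12-gon of circumradius 12 (constant along its height) (perimeter = 2·12·12.000·sin(180°/12) = 74.54 mm); the r=12 sphere at (2, -3.5) contributes a regular 12-gon of circumradius √(12²−1.32²) = 11.927 (perimeter = 2·12·11.927·sin(180°/12) = 74.09 mm); the 28×18 cube at (3, 14) contributes its full rectangle (perimeter 92.00 mm); Subtracting the remaining from the first: starting from the r=12 cylinder, the r=12 sphere at (2, -3.5) partially overlaps it — only the 335.10 mm² overlap (of its 426.77 mm²) is removed, clipping the outline; the 28×18 cube at (3, 14) misses the remaining region (no effect) — boundary = 74.88 mm; (rotated 30° about Z; rotation is an isometry so areas/perimeters/island counts are preserved). So its perimeter = 74.88 mm. Layer 21 (z = 6.72): the cylinder: section is a regular 12-gon, circumradius r=12 (perimeter = 2·12·12.000·sin(180°/12) = 74.54 mm); the r=12 sphere at (2, -3.5) contributes a regular 12-gon of circumradius √(12²−7.72²) = 9.187 (perimeter = 2·12·9.187·sin(180°/12) = 57.07 mm); the cube at (3, 14) (footprint 28×18) is included at this height (perimeter 92.00 mm); Subtracting the remaining from the first: starting from the r=12 cylinder, the r=12 sphere at (2, -3.5) partially overlaps it — only the 239.28 mm² overlap (of its 253.20 mm²) is removed, clipping the outline; the 28×18 cube at (3, 14) misses the remaining region (no effect) — boundary = 93.90 mm; (rotated 30° about Z; rotation is an isometry so areas/perimeters/island counts are preserved). So its perimeter = 93.90 mm. Layer 21 is larger (93.90 vs 74.88 mm).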